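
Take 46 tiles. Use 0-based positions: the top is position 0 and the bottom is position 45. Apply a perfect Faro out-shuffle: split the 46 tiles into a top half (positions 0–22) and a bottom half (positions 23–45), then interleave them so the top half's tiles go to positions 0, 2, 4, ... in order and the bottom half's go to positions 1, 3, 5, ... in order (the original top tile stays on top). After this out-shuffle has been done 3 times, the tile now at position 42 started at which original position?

Work backwards from position 42, undoing one out-shuffle at a time:
42 ← 21 ← 33 ← 39
So the tile now at position 42 started at position 39.

39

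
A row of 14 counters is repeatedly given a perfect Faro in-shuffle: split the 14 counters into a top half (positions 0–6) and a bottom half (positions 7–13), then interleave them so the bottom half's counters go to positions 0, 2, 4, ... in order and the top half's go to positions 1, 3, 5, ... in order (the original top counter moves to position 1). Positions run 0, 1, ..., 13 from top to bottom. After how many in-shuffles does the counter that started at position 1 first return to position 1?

Follow position 1 under repeated in-shuffles:
1 → 3 → 7 → 0 → 1
It first returns after 4 in-shuffles.

4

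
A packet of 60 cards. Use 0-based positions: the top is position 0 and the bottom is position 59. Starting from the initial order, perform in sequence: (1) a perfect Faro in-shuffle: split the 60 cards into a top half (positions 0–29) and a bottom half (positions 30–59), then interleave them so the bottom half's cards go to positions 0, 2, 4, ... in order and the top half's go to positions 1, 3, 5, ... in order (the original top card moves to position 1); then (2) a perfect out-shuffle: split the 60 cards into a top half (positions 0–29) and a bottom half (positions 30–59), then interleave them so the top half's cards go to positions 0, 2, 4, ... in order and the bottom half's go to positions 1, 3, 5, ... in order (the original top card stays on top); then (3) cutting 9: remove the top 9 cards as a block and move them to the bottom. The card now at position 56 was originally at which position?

Undo the operations in reverse order, starting from position 56:
  undo op 3 (cut 9): 56 ← 5
  undo op 2 (out-shuffle, from bottom half): 5 ← 32
  undo op 1 (in-shuffle, from bottom half): 32 ← 46
So the card at position 56 came from original position 46.

46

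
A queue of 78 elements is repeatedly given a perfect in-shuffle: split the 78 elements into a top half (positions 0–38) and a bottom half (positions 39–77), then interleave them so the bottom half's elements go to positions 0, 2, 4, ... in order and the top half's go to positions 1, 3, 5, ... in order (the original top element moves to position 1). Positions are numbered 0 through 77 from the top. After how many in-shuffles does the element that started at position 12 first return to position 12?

Follow position 12 under repeated in-shuffles:
12 → 25 → 51 → 24 → 49 → 20 → 41 → 4 → ... → 12 (length 39)
It first returns after 39 in-shuffles.

39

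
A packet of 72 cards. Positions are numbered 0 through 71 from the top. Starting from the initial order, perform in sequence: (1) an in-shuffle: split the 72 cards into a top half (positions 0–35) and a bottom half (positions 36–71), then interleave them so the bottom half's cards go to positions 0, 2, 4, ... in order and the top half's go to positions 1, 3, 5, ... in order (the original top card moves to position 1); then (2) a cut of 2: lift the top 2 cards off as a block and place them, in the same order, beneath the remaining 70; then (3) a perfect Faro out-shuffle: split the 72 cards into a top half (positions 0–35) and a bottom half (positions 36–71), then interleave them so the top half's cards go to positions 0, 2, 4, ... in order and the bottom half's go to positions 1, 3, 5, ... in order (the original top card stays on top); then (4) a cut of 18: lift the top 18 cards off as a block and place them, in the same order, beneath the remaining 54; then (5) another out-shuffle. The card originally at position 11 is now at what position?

Track the card from position 11 forward through each operation:
  after op 1 (in-shuffle): 11 → 23
  after op 2 (cut 2): 23 → 21
  after op 3 (out-shuffle): 21 → 42
  after op 4 (cut 18): 42 → 24
  after op 5 (out-shuffle): 24 → 48

48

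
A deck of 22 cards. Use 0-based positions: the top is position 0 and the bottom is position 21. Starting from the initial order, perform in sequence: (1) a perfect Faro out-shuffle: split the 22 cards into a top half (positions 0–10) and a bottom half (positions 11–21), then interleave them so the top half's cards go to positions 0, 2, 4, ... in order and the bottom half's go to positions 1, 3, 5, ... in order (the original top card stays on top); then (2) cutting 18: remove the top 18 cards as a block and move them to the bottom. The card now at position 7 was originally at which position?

12

Undo the operations in reverse order, starting from position 7:
  undo op 2 (cut 18): 7 ← 3
  undo op 1 (out-shuffle, from bottom half): 3 ← 12
So the card at position 7 came from original position 12.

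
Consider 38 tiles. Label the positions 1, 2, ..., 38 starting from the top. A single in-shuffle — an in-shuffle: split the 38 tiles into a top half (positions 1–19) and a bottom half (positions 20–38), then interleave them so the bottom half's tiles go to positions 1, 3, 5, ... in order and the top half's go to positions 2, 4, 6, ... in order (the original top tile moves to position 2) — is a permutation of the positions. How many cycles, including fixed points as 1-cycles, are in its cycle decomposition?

4

Trace each unvisited position around until it returns:
(1 2 4 8 16 32 ... len 12) (3 6 12 24 9 18 ... len 12) (7 14 28 17 34 29 ... len 12) (13 26)
4 cycles in total.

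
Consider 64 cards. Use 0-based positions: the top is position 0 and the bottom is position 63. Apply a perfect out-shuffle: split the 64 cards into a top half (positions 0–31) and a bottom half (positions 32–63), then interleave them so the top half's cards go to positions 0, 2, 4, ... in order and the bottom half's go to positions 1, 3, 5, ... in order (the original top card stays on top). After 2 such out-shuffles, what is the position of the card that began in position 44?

Track the card's position through each out-shuffle:
44 → 25 → 50

50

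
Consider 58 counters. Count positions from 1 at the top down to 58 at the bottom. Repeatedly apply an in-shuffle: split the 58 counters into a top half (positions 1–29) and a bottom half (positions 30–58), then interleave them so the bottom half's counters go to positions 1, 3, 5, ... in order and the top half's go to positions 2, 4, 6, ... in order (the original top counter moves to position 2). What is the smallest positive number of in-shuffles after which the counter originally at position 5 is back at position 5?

Follow position 5 under repeated in-shuffles:
5 → 10 → 20 → 40 → 21 → 42 → 25 → 50 → ... → 5 (length 58)
It first returns after 58 in-shuffles.

58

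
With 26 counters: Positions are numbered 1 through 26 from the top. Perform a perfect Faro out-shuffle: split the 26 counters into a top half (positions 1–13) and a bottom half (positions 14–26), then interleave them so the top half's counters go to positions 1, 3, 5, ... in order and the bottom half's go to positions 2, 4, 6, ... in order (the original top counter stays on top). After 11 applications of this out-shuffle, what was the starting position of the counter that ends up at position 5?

24

Work backwards from position 5, undoing one out-shuffle at a time:
5 ← 3 ← 2 ← 14 ← 20 ← 23 ← 12 ← 19 ← 10 ← 18 ← 22 ← 24
So the counter now at position 5 started at position 24.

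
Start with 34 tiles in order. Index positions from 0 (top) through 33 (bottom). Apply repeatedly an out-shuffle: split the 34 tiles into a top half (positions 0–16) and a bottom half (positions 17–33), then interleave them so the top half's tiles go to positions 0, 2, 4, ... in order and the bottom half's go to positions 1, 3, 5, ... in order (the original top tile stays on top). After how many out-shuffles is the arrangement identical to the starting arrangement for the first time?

10

The out-shuffle permutes the 34 positions with cycle lengths [1, 1, 2, 10, 10, 10].
Every tile is home exactly when every cycle has completed a whole number of laps, i.e. after lcm(1, 2, 10) = 10 out-shuffles.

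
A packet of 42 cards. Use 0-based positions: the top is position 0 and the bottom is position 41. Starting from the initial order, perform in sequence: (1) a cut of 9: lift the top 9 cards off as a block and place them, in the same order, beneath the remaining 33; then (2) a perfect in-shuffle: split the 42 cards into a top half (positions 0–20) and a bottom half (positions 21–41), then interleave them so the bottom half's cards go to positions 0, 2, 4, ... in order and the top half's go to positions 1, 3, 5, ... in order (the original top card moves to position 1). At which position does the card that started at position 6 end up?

36

Track the card from position 6 forward through each operation:
  after op 1 (cut 9): 6 → 39
  after op 2 (in-shuffle): 39 → 36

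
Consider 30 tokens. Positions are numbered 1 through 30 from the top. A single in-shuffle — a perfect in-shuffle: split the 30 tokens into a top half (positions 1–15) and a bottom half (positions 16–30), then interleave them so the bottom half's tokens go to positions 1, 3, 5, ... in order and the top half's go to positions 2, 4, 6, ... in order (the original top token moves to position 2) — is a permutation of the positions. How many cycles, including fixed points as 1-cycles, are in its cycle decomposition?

6

Trace each unvisited position around until it returns:
(1 2 4 8 16) (3 6 12 24 17) (5 10 20 9 18) (7 14 28 25 19) (11 22 13 26 21) (15 30 29 27 23)
6 cycles in total.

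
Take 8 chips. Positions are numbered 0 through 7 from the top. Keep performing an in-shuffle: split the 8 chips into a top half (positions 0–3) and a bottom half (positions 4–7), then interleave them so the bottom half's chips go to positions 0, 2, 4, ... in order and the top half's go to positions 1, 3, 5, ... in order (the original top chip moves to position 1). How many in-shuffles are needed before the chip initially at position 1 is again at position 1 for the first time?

Follow position 1 under repeated in-shuffles:
1 → 3 → 7 → 6 → 4 → 0 → 1
It first returns after 6 in-shuffles.

6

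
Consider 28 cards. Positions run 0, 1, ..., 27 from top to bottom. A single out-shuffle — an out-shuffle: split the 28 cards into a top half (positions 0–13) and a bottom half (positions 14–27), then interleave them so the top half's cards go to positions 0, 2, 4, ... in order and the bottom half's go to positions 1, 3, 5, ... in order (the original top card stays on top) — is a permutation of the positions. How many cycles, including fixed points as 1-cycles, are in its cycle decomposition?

Trace each unvisited position around until it returns:
(0) (1 2 4 8 16 5 ... len 18) (3 6 12 24 21 15) (9 18) (27)
5 cycles in total.

5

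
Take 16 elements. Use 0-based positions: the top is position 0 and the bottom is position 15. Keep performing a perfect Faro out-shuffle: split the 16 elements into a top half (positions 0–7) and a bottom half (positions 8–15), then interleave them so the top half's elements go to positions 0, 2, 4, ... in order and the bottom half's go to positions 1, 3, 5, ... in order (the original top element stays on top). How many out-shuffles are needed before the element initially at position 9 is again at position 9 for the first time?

Follow position 9 under repeated out-shuffles:
9 → 3 → 6 → 12 → 9
It first returns after 4 out-shuffles.

4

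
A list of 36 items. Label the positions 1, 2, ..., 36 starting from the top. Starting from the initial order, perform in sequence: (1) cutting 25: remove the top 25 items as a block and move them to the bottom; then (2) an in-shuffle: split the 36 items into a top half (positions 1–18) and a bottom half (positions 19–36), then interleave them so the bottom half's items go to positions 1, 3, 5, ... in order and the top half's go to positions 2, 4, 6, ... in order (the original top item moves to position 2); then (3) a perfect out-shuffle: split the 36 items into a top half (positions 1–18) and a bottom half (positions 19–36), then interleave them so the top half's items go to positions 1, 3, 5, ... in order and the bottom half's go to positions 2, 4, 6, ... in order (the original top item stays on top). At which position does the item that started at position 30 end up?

Track the item from position 30 forward through each operation:
  after op 1 (cut 25): 30 → 5
  after op 2 (in-shuffle): 5 → 10
  after op 3 (out-shuffle): 10 → 19

19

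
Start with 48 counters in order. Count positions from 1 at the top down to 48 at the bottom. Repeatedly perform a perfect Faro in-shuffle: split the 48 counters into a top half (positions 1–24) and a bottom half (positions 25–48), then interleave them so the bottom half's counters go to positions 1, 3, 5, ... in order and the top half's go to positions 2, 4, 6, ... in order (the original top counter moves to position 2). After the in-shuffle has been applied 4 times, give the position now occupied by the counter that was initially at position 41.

Track the counter's position through each in-shuffle:
41 → 33 → 17 → 34 → 19

19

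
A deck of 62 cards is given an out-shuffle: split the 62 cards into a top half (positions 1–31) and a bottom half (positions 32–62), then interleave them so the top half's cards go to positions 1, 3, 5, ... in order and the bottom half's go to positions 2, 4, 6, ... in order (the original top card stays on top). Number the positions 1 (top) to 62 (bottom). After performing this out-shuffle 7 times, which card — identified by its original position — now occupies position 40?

38

Work backwards from position 40, undoing one out-shuffle at a time:
40 ← 51 ← 26 ← 44 ← 53 ← 27 ← 14 ← 38
So the card now at position 40 started at position 38.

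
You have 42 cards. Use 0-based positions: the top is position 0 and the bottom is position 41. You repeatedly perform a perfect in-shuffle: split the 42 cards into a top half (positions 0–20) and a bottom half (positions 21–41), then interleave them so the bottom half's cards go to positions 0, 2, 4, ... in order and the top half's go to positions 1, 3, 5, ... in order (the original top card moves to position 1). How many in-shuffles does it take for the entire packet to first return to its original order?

14

The in-shuffle permutes the 42 positions with cycle lengths [14, 14, 14].
Every card is home exactly when every cycle has completed a whole number of laps, i.e. after lcm(14) = 14 in-shuffles.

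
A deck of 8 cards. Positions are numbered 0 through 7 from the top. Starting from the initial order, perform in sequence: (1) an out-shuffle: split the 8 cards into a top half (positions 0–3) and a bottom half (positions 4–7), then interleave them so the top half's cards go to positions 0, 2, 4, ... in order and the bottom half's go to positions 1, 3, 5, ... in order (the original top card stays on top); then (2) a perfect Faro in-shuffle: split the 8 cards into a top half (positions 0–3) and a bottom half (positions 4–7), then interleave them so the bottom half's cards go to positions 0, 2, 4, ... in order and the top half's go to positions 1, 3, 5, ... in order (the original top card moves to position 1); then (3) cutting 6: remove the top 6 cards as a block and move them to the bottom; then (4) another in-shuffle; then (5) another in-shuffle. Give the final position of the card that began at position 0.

6

Track the card from position 0 forward through each operation:
  after op 1 (out-shuffle): 0 → 0
  after op 2 (in-shuffle): 0 → 1
  after op 3 (cut 6): 1 → 3
  after op 4 (in-shuffle): 3 → 7
  after op 5 (in-shuffle): 7 → 6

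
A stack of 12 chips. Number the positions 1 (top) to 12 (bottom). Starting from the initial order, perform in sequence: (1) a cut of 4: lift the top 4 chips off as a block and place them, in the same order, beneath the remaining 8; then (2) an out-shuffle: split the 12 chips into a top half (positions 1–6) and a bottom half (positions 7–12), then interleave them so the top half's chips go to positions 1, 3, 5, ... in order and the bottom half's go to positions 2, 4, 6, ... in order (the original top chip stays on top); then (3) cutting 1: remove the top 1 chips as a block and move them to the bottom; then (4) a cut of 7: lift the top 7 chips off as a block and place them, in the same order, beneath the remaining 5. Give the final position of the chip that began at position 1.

10

Track the chip from position 1 forward through each operation:
  after op 1 (cut 4): 1 → 9
  after op 2 (out-shuffle): 9 → 6
  after op 3 (cut 1): 6 → 5
  after op 4 (cut 7): 5 → 10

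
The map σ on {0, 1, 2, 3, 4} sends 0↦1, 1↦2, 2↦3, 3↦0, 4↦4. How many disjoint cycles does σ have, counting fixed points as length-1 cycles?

2

Cycle decomposition: (0 1 2 3) (4).
2 cycles.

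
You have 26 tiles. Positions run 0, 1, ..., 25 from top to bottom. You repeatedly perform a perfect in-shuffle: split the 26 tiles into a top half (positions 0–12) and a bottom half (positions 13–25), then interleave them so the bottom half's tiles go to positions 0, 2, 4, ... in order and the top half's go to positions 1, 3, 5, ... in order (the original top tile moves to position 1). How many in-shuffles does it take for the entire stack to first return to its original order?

18

The in-shuffle permutes the 26 positions with cycle lengths [2, 6, 18].
Every tile is home exactly when every cycle has completed a whole number of laps, i.e. after lcm(2, 6, 18) = 18 in-shuffles.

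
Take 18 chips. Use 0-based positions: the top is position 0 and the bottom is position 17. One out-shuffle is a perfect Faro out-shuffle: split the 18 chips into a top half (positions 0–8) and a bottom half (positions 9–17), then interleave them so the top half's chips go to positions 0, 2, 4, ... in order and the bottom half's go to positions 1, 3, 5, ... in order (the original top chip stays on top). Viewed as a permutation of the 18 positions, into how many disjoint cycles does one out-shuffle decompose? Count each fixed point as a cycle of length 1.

4

Trace each unvisited position around until it returns:
(0) (1 2 4 8 16 15 13 9) (3 6 12 7 14 11 5 10) (17)
4 cycles in total.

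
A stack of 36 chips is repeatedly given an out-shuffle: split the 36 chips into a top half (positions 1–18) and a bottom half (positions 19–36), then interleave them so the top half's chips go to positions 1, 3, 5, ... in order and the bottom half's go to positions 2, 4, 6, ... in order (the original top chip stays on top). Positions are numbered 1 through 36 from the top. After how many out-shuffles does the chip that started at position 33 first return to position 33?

12

Follow position 33 under repeated out-shuffles:
33 → 30 → 24 → 12 → 23 → 10 → 19 → 2 → 3 → 5 → 9 → 17 → 33
It first returns after 12 out-shuffles.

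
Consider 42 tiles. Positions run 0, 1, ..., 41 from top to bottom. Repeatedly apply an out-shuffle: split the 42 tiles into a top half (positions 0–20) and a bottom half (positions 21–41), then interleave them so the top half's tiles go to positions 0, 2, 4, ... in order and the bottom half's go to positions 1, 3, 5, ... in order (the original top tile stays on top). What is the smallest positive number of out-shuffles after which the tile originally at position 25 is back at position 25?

20

Follow position 25 under repeated out-shuffles:
25 → 9 → 18 → 36 → 31 → 21 → 1 → 2 → 4 → 8 → 16 → 32 → 23 → 5 → 10 → 20 → 40 → 39 → 37 → 33 → 25
It first returns after 20 out-shuffles.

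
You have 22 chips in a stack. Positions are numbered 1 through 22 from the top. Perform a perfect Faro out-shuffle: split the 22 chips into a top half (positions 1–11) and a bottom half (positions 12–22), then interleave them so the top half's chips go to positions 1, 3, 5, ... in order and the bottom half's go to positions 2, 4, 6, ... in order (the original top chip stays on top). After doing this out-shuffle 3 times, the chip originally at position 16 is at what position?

16

Track the chip's position through each out-shuffle:
16 → 10 → 19 → 16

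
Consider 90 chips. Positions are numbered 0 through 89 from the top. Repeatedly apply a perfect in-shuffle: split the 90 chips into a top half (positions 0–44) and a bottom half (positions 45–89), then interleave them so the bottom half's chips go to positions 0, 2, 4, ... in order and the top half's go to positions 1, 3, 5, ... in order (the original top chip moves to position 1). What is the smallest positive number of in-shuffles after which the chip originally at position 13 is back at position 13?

12

Follow position 13 under repeated in-shuffles:
13 → 27 → 55 → 20 → 41 → 83 → 76 → 62 → 34 → 69 → 48 → 6 → 13
It first returns after 12 in-shuffles.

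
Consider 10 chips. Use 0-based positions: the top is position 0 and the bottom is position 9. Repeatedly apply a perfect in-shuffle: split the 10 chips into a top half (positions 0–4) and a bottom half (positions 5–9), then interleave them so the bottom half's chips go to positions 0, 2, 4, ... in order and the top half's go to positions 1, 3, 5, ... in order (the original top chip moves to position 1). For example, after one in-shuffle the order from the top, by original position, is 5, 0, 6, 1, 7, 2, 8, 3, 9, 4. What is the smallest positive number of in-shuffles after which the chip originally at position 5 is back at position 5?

Follow position 5 under repeated in-shuffles:
5 → 0 → 1 → 3 → 7 → 4 → 9 → 8 → 6 → 2 → 5
It first returns after 10 in-shuffles.

10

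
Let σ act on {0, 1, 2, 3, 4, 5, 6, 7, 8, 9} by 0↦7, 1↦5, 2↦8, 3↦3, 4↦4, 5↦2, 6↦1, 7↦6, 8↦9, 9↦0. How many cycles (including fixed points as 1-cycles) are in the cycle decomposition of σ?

Cycle decomposition: (0 7 6 1 5 2 8 9) (3) (4).
3 cycles.

3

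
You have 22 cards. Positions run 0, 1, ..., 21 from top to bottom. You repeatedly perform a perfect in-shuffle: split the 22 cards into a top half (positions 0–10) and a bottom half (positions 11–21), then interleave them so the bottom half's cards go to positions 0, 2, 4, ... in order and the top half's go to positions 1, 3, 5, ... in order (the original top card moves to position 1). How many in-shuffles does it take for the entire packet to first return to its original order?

The in-shuffle permutes the 22 positions with cycle lengths [11, 11].
Every card is home exactly when every cycle has completed a whole number of laps, i.e. after lcm(11) = 11 in-shuffles.

11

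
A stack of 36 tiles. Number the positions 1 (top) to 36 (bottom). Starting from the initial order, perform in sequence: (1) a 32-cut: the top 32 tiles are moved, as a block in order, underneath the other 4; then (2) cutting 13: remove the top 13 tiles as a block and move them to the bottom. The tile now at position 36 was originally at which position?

9

Undo the operations in reverse order, starting from position 36:
  undo op 2 (cut 13): 36 ← 13
  undo op 1 (cut 32): 13 ← 9
So the tile at position 36 came from original position 9.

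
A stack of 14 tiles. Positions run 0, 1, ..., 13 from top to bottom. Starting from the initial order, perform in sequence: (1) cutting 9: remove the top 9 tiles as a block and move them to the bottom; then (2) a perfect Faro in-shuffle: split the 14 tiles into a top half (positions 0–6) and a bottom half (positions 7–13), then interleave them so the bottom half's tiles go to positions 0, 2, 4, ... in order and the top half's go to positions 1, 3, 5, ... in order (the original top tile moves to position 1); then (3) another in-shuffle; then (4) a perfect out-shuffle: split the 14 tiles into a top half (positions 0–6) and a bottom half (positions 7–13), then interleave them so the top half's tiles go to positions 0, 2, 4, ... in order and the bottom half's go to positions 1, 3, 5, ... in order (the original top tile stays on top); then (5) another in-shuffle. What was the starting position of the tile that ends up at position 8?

Undo the operations in reverse order, starting from position 8:
  undo op 5 (in-shuffle, from bottom half): 8 ← 11
  undo op 4 (out-shuffle, from bottom half): 11 ← 12
  undo op 3 (in-shuffle, from bottom half): 12 ← 13
  undo op 2 (in-shuffle, from top half): 13 ← 6
  undo op 1 (cut 9): 6 ← 1
So the tile at position 8 came from original position 1.

1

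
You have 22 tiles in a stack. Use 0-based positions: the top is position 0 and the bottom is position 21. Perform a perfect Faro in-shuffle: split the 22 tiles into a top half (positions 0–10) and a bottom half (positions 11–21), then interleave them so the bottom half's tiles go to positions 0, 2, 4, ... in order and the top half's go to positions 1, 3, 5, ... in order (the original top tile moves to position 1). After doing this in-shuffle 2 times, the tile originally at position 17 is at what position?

2

Track the tile's position through each in-shuffle:
17 → 12 → 2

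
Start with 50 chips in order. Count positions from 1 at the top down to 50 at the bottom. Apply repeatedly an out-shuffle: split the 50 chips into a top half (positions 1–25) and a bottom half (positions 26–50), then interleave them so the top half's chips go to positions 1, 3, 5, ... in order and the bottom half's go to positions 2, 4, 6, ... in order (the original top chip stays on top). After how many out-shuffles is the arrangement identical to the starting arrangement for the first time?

The out-shuffle permutes the 50 positions with cycle lengths [1, 1, 3, 3, 21, 21].
Every chip is home exactly when every cycle has completed a whole number of laps, i.e. after lcm(1, 3, 21) = 21 out-shuffles.

21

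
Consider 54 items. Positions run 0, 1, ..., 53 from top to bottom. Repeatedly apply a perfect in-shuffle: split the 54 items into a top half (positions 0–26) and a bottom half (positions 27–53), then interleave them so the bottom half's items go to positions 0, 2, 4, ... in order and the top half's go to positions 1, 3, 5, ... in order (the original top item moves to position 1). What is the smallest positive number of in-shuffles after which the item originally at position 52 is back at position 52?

Follow position 52 under repeated in-shuffles:
52 → 50 → 46 → 38 → 22 → 45 → 36 → 18 → 37 → 20 → 41 → 28 → 2 → 5 → 11 → 23 → 47 → 40 → 26 → 53 → 52
It first returns after 20 in-shuffles.

20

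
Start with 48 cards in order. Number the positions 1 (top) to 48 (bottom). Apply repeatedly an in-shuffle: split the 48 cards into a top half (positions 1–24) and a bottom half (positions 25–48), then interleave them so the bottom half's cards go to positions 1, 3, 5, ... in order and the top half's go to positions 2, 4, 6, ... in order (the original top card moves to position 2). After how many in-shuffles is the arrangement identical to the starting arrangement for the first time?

The in-shuffle permutes the 48 positions with cycle lengths [3, 3, 21, 21].
Every card is home exactly when every cycle has completed a whole number of laps, i.e. after lcm(3, 21) = 21 in-shuffles.

21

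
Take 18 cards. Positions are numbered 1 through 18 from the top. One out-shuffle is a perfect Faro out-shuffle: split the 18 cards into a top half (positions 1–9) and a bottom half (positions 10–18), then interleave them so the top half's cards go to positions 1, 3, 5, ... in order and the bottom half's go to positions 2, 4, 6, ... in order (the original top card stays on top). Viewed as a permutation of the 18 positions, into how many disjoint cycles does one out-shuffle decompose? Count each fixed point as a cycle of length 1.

4

Trace each unvisited position around until it returns:
(1) (2 3 5 9 17 16 14 10) (4 7 13 8 15 12 6 11) (18)
4 cycles in total.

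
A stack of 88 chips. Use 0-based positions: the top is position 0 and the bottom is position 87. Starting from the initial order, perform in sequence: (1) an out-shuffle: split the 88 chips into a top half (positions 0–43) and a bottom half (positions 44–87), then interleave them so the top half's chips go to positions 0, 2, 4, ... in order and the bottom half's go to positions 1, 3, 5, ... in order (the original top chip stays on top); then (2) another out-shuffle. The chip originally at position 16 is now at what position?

64

Track the chip from position 16 forward through each operation:
  after op 1 (out-shuffle): 16 → 32
  after op 2 (out-shuffle): 32 → 64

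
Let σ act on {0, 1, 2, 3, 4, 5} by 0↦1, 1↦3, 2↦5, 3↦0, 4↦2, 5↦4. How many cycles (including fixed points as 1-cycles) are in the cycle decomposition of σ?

2

Cycle decomposition: (0 1 3) (2 5 4).
2 cycles.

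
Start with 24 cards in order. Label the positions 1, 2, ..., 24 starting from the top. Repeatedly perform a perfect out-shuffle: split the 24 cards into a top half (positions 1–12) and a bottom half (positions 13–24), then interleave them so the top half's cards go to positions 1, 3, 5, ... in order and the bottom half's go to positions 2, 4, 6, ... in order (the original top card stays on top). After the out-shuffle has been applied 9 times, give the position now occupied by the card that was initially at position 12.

21

Track the card's position through each out-shuffle:
12 → 23 → 22 → 20 → 16 → 8 → 15 → 6 → 11 → 21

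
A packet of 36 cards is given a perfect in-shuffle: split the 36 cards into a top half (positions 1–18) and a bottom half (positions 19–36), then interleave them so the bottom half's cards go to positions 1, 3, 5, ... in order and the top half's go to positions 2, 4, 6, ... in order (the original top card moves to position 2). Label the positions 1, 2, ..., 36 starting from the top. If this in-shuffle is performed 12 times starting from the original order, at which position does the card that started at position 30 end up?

Track the card's position through each in-shuffle:
30 → 23 → 9 → 18 → 36 → 35 → 33 → 29 → 21 → 5 → 10 → 20 → 3

3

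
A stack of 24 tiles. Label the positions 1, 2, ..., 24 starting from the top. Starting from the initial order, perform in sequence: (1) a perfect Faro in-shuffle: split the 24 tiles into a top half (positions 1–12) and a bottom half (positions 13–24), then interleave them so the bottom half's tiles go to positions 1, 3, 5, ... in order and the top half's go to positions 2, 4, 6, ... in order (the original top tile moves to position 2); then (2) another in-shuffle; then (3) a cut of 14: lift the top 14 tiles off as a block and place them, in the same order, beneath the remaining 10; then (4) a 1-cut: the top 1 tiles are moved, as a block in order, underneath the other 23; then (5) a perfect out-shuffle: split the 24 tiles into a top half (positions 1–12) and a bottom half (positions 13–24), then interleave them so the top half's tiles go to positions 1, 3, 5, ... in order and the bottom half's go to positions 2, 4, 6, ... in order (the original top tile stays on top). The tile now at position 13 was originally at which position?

Undo the operations in reverse order, starting from position 13:
  undo op 5 (out-shuffle, from top half): 13 ← 7
  undo op 4 (cut 1): 7 ← 8
  undo op 3 (cut 14): 8 ← 22
  undo op 2 (in-shuffle, from top half): 22 ← 11
  undo op 1 (in-shuffle, from bottom half): 11 ← 18
So the tile at position 13 came from original position 18.

18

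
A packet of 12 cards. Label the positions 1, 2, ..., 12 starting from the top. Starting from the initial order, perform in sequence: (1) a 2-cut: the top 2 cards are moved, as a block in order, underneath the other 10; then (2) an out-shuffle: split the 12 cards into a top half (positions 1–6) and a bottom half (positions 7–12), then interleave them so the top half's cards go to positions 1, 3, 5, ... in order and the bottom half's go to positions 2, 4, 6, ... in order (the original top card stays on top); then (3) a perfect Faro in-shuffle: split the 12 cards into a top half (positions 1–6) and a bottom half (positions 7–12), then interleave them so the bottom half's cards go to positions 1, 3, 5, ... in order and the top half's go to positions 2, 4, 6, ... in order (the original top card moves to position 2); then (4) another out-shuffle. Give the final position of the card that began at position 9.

Track the card from position 9 forward through each operation:
  after op 1 (cut 2): 9 → 7
  after op 2 (out-shuffle): 7 → 2
  after op 3 (in-shuffle): 2 → 4
  after op 4 (out-shuffle): 4 → 7

7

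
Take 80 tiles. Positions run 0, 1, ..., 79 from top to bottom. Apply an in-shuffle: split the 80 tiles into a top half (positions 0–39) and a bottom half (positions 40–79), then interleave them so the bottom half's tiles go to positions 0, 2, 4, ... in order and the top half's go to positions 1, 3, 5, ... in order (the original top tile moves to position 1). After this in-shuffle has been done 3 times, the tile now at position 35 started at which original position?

44

Work backwards from position 35, undoing one in-shuffle at a time:
35 ← 17 ← 8 ← 44
So the tile now at position 35 started at position 44.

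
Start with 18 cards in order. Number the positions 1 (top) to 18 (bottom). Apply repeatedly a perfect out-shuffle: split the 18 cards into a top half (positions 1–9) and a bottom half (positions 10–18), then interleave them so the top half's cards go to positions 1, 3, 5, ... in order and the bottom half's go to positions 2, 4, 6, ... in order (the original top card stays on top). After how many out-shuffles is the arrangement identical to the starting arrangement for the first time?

8

The out-shuffle permutes the 18 positions with cycle lengths [1, 1, 8, 8].
Every card is home exactly when every cycle has completed a whole number of laps, i.e. after lcm(1, 8) = 8 out-shuffles.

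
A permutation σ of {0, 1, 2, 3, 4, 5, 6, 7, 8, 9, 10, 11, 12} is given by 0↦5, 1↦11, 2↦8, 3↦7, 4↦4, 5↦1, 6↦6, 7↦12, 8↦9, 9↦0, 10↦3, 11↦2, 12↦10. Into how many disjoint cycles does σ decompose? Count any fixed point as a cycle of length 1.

4

Cycle decomposition: (0 5 1 11 2 8 9) (3 7 12 10) (4) (6).
4 cycles.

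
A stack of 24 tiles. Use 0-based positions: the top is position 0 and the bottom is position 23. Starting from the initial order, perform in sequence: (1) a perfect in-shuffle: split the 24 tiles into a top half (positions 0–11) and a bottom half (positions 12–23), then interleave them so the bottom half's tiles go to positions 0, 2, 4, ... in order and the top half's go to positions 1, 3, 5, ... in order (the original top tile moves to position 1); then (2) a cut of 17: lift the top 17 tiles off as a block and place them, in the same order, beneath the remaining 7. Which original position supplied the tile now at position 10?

Undo the operations in reverse order, starting from position 10:
  undo op 2 (cut 17): 10 ← 3
  undo op 1 (in-shuffle, from top half): 3 ← 1
So the tile at position 10 came from original position 1.

1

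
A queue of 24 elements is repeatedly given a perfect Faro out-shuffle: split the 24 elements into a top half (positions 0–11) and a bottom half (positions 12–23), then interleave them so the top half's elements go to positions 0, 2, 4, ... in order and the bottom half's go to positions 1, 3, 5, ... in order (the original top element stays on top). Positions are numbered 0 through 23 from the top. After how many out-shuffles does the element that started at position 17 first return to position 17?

11

Follow position 17 under repeated out-shuffles:
17 → 11 → 22 → 21 → 19 → 15 → 7 → 14 → 5 → 10 → 20 → 17
It first returns after 11 out-shuffles.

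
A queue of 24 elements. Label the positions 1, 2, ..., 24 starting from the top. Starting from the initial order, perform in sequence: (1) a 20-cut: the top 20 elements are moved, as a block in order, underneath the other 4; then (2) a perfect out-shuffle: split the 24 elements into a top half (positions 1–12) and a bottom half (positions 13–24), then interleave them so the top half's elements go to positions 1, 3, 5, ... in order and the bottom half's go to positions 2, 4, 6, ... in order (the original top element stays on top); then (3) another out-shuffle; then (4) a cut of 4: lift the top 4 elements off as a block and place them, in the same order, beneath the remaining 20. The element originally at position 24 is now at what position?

Track the element from position 24 forward through each operation:
  after op 1 (cut 20): 24 → 4
  after op 2 (out-shuffle): 4 → 7
  after op 3 (out-shuffle): 7 → 13
  after op 4 (cut 4): 13 → 9

9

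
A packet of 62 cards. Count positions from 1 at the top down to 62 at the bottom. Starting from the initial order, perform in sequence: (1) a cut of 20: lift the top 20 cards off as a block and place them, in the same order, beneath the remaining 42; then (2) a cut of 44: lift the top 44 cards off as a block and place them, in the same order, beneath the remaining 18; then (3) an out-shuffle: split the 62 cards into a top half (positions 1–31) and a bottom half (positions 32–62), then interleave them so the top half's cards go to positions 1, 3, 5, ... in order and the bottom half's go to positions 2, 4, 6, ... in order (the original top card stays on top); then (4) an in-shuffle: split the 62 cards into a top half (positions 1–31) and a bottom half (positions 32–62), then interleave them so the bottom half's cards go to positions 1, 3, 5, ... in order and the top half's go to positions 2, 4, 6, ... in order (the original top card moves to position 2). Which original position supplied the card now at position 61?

2

Undo the operations in reverse order, starting from position 61:
  undo op 4 (in-shuffle, from bottom half): 61 ← 62
  undo op 3 (out-shuffle, from bottom half): 62 ← 62
  undo op 2 (cut 44): 62 ← 44
  undo op 1 (cut 20): 44 ← 2
So the card at position 61 came from original position 2.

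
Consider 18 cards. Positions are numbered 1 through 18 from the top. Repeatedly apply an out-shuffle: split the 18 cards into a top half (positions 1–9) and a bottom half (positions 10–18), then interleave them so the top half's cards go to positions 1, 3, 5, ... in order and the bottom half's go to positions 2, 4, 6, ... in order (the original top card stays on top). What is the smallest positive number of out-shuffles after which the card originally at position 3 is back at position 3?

Follow position 3 under repeated out-shuffles:
3 → 5 → 9 → 17 → 16 → 14 → 10 → 2 → 3
It first returns after 8 out-shuffles.

8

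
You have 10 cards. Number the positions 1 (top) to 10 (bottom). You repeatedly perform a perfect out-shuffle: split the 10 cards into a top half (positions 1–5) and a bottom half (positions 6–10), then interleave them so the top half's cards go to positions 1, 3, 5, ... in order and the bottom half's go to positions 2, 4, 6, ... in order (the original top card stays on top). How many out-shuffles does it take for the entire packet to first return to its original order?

6

The out-shuffle permutes the 10 positions with cycle lengths [1, 1, 2, 6].
Every card is home exactly when every cycle has completed a whole number of laps, i.e. after lcm(1, 2, 6) = 6 out-shuffles.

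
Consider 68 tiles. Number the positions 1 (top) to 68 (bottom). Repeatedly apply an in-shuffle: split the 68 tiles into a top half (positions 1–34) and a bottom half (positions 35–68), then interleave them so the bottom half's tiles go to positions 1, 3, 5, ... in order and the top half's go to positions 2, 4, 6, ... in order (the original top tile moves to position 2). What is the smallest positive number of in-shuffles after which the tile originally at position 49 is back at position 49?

Follow position 49 under repeated in-shuffles:
49 → 29 → 58 → 47 → 25 → 50 → 31 → 62 → ... → 49 (length 22)
It first returns after 22 in-shuffles.

22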